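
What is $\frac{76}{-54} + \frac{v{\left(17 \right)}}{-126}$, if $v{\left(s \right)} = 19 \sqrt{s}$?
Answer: $- \frac{38}{27} - \frac{19 \sqrt{17}}{126} \approx -2.0291$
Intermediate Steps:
$\frac{76}{-54} + \frac{v{\left(17 \right)}}{-126} = \frac{76}{-54} + \frac{19 \sqrt{17}}{-126} = 76 \left(- \frac{1}{54}\right) + 19 \sqrt{17} \left(- \frac{1}{126}\right) = - \frac{38}{27} - \frac{19 \sqrt{17}}{126}$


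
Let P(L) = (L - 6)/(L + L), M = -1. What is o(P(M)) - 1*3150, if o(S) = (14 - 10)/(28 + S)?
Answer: -198442/63 ≈ -3149.9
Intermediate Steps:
P(L) = (-6 + L)/(2*L) (P(L) = (-6 + L)/((2*L)) = (-6 + L)*(1/(2*L)) = (-6 + L)/(2*L))
o(S) = 4/(28 + S)
o(P(M)) - 1*3150 = 4/(28 + (½)*(-6 - 1)/(-1)) - 1*3150 = 4/(28 + (½)*(-1)*(-7)) - 3150 = 4/(28 + 7/2) - 3150 = 4/(63/2) - 3150 = 4*(2/63) - 3150 = 8/63 - 3150 = -198442/63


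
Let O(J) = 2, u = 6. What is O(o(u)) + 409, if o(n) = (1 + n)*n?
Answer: 411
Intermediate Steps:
o(n) = n*(1 + n)
O(o(u)) + 409 = 2 + 409 = 411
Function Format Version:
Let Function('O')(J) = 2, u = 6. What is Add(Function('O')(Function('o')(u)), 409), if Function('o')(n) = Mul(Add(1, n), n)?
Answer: 411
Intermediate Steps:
Function('o')(n) = Mul(n, Add(1, n))
Add(Function('O')(Function('o')(u)), 409) = Add(2, 409) = 411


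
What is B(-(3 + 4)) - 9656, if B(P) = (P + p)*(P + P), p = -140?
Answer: -7598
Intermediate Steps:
B(P) = 2*P*(-140 + P) (B(P) = (P - 140)*(P + P) = (-140 + P)*(2*P) = 2*P*(-140 + P))
B(-(3 + 4)) - 9656 = 2*(-(3 + 4))*(-140 - (3 + 4)) - 9656 = 2*(-1*7)*(-140 - 1*7) - 9656 = 2*(-7)*(-140 - 7) - 9656 = 2*(-7)*(-147) - 9656 = 2058 - 9656 = -7598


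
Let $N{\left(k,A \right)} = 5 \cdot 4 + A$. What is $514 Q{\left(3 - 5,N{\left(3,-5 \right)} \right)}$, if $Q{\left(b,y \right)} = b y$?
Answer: $-15420$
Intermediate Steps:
$N{\left(k,A \right)} = 20 + A$
$514 Q{\left(3 - 5,N{\left(3,-5 \right)} \right)} = 514 \left(3 - 5\right) \left(20 - 5\right) = 514 \left(\left(-2\right) 15\right) = 514 \left(-30\right) = -15420$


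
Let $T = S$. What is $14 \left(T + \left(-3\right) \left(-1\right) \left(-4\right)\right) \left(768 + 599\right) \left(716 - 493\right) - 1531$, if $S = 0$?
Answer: $-51214819$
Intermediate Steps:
$T = 0$
$14 \left(T + \left(-3\right) \left(-1\right) \left(-4\right)\right) \left(768 + 599\right) \left(716 - 493\right) - 1531 = 14 \left(0 + \left(-3\right) \left(-1\right) \left(-4\right)\right) \left(768 + 599\right) \left(716 - 493\right) - 1531 = 14 \left(0 + 3 \left(-4\right)\right) 1367 \cdot 223 - 1531 = 14 \left(0 - 12\right) 304841 - 1531 = 14 \left(-12\right) 304841 - 1531 = \left(-168\right) 304841 - 1531 = -51213288 - 1531 = -51214819$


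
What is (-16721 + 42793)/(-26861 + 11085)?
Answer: -3259/1972 ≈ -1.6526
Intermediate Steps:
(-16721 + 42793)/(-26861 + 11085) = 26072/(-15776) = 26072*(-1/15776) = -3259/1972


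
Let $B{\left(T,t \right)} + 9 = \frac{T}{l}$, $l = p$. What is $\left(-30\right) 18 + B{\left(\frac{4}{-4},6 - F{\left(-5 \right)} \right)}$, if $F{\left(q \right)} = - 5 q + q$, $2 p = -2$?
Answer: $-548$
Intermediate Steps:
$p = -1$ ($p = \frac{1}{2} \left(-2\right) = -1$)
$l = -1$
$F{\left(q \right)} = - 4 q$
$B{\left(T,t \right)} = -9 - T$ ($B{\left(T,t \right)} = -9 + \frac{T}{-1} = -9 + T \left(-1\right) = -9 - T$)
$\left(-30\right) 18 + B{\left(\frac{4}{-4},6 - F{\left(-5 \right)} \right)} = \left(-30\right) 18 - \left(9 + \frac{4}{-4}\right) = -540 - \left(9 + 4 \left(- \frac{1}{4}\right)\right) = -540 - 8 = -548$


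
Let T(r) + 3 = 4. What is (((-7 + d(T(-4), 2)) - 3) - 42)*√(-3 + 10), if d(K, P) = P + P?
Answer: -48*√7 ≈ -127.00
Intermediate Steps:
T(r) = 1 (T(r) = -3 + 4 = 1)
d(K, P) = 2*P
(((-7 + d(T(-4), 2)) - 3) - 42)*√(-3 + 10) = (((-7 + 2*2) - 3) - 42)*√(-3 + 10) = (((-7 + 4) - 3) - 42)*√7 = ((-3 - 3) - 42)*√7 = (-6 - 42)*√7 = -48*√7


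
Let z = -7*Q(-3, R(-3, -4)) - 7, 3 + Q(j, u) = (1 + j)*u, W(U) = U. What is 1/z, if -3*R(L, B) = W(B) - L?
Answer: 3/56 ≈ 0.053571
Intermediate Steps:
R(L, B) = -B/3 + L/3 (R(L, B) = -(B - L)/3 = -B/3 + L/3)
Q(j, u) = -3 + u*(1 + j) (Q(j, u) = -3 + (1 + j)*u = -3 + u*(1 + j))
z = 56/3 (z = -7*(-3 + (-⅓*(-4) + (⅓)*(-3)) - 3*(-⅓*(-4) + (⅓)*(-3))) - 7 = -7*(-3 + (4/3 - 1) - 3*(4/3 - 1)) - 7 = -7*(-3 + ⅓ - 3*⅓) - 7 = -7*(-3 + ⅓ - 1) - 7 = -7*(-11/3) - 7 = 77/3 - 7 = 56/3 ≈ 18.667)
1/z = 1/(56/3) = 3/56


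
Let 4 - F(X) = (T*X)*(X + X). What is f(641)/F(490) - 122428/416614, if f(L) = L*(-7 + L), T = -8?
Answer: -75252616149/400116502214 ≈ -0.18808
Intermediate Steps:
F(X) = 4 + 16*X**2 (F(X) = 4 - (-8*X)*(X + X) = 4 - (-8*X)*2*X = 4 - (-16)*X**2 = 4 + 16*X**2)
f(641)/F(490) - 122428/416614 = (641*(-7 + 641))/(4 + 16*490**2) - 122428/416614 = (641*634)/(4 + 16*240100) - 122428*1/416614 = 406394/(4 + 3841600) - 61214/208307 = 406394/3841604 - 61214/208307 = 406394*(1/3841604) - 61214/208307 = 203197/1920802 - 61214/208307 = -75252616149/400116502214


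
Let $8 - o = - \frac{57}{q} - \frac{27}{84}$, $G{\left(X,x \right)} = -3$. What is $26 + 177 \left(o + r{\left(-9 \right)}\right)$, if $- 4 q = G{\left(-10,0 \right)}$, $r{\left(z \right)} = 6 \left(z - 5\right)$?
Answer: $\frac{2321}{28} \approx 82.893$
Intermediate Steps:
$r{\left(z \right)} = -30 + 6 z$ ($r{\left(z \right)} = 6 \left(-5 + z\right) = -30 + 6 z$)
$q = \frac{3}{4}$ ($q = \left(- \frac{1}{4}\right) \left(-3\right) = \frac{3}{4} \approx 0.75$)
$o = \frac{2361}{28}$ ($o = 8 - \left(- \frac{57}{\frac{3}{4}} - \frac{27}{84}\right) = 8 - \left(\left(-57\right) \frac{4}{3} - \frac{9}{28}\right) = 8 - \left(-76 - \frac{9}{28}\right) = 8 - - \frac{2137}{28} = 8 + \frac{2137}{28} = \frac{2361}{28} \approx 84.321$)
$26 + 177 \left(o + r{\left(-9 \right)}\right) = 26 + 177 \left(\frac{2361}{28} + \left(-30 + 6 \left(-9\right)\right)\right) = 26 + 177 \left(\frac{2361}{28} - 84\right) = 26 + 177 \cdot \frac{9}{28} = 26 + \frac{1593}{28} = \frac{2321}{28}$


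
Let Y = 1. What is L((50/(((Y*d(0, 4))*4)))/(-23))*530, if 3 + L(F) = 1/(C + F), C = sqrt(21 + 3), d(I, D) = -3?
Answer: -727553790/456431 + 20186640*sqrt(6)/456431 ≈ -1485.7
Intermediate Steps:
C = 2*sqrt(6) (C = sqrt(24) = 2*sqrt(6) ≈ 4.8990)
L(F) = -3 + 1/(F + 2*sqrt(6)) (L(F) = -3 + 1/(2*sqrt(6) + F) = -3 + 1/(F + 2*sqrt(6)))
L((50/(((Y*d(0, 4))*4)))/(-23))*530 = ((1 - 6*sqrt(6) - 3*50/(((1*(-3))*4))/(-23))/((50/(((1*(-3))*4)))/(-23) + 2*sqrt(6)))*530 = ((1 - 6*sqrt(6) - 3*50/((-3*4))*(-1)/23)/((50/((-3*4)))*(-1/23) + 2*sqrt(6)))*530 = ((1 - 6*sqrt(6) - 3*50/(-12)*(-1)/23)/((50/(-12))*(-1/23) + 2*sqrt(6)))*530 = ((1 - 6*sqrt(6) - 3*50*(-1/12)*(-1)/23)/((50*(-1/12))*(-1/23) + 2*sqrt(6)))*530 = ((1 - 6*sqrt(6) - (-25)*(-1)/(2*23))/(-25/6*(-1/23) + 2*sqrt(6)))*530 = ((1 - 6*sqrt(6) - 3*25/138)/(25/138 + 2*sqrt(6)))*530 = ((1 - 6*sqrt(6) - 25/46)/(25/138 + 2*sqrt(6)))*530 = ((21/46 - 6*sqrt(6))/(25/138 + 2*sqrt(6)))*530 = 530*(21/46 - 6*sqrt(6))/(25/138 + 2*sqrt(6))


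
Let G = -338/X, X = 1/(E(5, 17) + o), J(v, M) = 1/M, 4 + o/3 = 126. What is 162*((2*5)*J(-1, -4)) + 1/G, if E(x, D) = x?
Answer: -50786191/125398 ≈ -405.00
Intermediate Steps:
o = 366 (o = -12 + 3*126 = -12 + 378 = 366)
X = 1/371 (X = 1/(5 + 366) = 1/371 ≈ 0.0026954)
G = -125398 (G = -338/1/371 = -338*371 = -125398)
162*((2*5)*J(-1, -4)) + 1/G = 162*((2*5)/(-4)) + 1/(-125398) = 162*(10*(-¼)) - 1/125398 = 162*(-5/2) - 1/125398 = -405 - 1/125398 = -50786191/125398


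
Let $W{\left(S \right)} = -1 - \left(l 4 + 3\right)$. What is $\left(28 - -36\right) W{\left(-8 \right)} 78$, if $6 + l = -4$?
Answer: $179712$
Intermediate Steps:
$l = -10$ ($l = -6 - 4 = -10$)
$W{\left(S \right)} = 36$ ($W{\left(S \right)} = -1 - \left(\left(-10\right) 4 + 3\right) = -1 - \left(-40 + 3\right) = -1 - -37 = -1 + 37 = 36$)
$\left(28 - -36\right) W{\left(-8 \right)} 78 = \left(28 - -36\right) 36 \cdot 78 = \left(28 + 36\right) 36 \cdot 78 = 64 \cdot 36 \cdot 78 = 2304 \cdot 78 = 179712$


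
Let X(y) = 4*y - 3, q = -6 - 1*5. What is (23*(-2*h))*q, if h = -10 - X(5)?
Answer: -13662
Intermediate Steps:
q = -11 (q = -6 - 5 = -11)
X(y) = -3 + 4*y
h = -27 (h = -10 - (-3 + 4*5) = -10 - (-3 + 20) = -10 - 1*17 = -10 - 17 = -27)
(23*(-2*h))*q = (23*(-2*(-27)))*(-11) = (23*54)*(-11) = 1242*(-11) = -13662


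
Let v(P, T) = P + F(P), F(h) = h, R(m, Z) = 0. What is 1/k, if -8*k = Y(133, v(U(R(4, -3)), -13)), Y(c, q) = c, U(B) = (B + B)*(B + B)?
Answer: -8/133 ≈ -0.060150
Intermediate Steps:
U(B) = 4*B² (U(B) = (2*B)*(2*B) = 4*B²)
v(P, T) = 2*P (v(P, T) = P + P = 2*P)
k = -133/8 (k = -⅛*133 = -133/8 ≈ -16.625)
1/k = 1/(-133/8) = -8/133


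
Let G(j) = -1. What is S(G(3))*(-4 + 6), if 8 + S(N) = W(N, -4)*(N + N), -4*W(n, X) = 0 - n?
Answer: -15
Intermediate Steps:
W(n, X) = n/4 (W(n, X) = -(0 - n)/4 = -(-1)*n/4 = n/4)
S(N) = -8 + N**2/2 (S(N) = -8 + (N/4)*(N + N) = -8 + (N/4)*(2*N) = -8 + N**2/2)
S(G(3))*(-4 + 6) = (-8 + (1/2)*(-1)**2)*(-4 + 6) = (-8 + (1/2)*1)*2 = (-8 + 1/2)*2 = -15/2*2 = -15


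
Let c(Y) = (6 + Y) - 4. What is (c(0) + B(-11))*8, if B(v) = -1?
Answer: 8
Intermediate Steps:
c(Y) = 2 + Y
(c(0) + B(-11))*8 = ((2 + 0) - 1)*8 = (2 - 1)*8 = 1*8 = 8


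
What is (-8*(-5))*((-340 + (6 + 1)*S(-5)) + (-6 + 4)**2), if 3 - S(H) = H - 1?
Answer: -10920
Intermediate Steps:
S(H) = 4 - H (S(H) = 3 - (H - 1) = 3 - (-1 + H) = 3 + (1 - H) = 4 - H)
(-8*(-5))*((-340 + (6 + 1)*S(-5)) + (-6 + 4)**2) = (-8*(-5))*((-340 + (6 + 1)*(4 - 1*(-5))) + (-6 + 4)**2) = 40*((-340 + 7*(4 + 5)) + (-2)**2) = 40*((-340 + 7*9) + 4) = 40*((-340 + 63) + 4) = 40*(-277 + 4) = 40*(-273) = -10920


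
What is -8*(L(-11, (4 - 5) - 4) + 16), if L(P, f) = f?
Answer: -88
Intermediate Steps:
-8*(L(-11, (4 - 5) - 4) + 16) = -8*(((4 - 5) - 4) + 16) = -8*((-1 - 4) + 16) = -8*(-5 + 16) = -8*11 = -88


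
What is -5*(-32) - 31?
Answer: 129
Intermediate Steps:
-5*(-32) - 31 = 160 - 31 = 129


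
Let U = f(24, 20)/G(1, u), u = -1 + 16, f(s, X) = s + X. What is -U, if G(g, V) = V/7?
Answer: -308/15 ≈ -20.533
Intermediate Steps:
f(s, X) = X + s
u = 15
G(g, V) = V/7 (G(g, V) = V*(⅐) = V/7)
U = 308/15 (U = (20 + 24)/(((⅐)*15)) = 44/(15/7) = 44*(7/15) = 308/15 ≈ 20.533)
-U = -1*308/15 = -308/15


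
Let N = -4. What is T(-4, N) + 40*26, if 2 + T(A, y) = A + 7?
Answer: 1041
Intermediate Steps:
T(A, y) = 5 + A (T(A, y) = -2 + (A + 7) = -2 + (7 + A) = 5 + A)
T(-4, N) + 40*26 = (5 - 4) + 40*26 = 1 + 1040 = 1041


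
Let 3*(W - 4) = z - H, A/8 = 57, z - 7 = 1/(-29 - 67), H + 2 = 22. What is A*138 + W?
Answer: 18123167/288 ≈ 62928.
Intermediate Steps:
H = 20 (H = -2 + 22 = 20)
z = 671/96 (z = 7 + 1/(-29 - 67) = 7 + 1/(-96) = 7 - 1/96 = 671/96 ≈ 6.9896)
A = 456 (A = 8*57 = 456)
W = -97/288 (W = 4 + (671/96 - 1*20)/3 = 4 + (671/96 - 20)/3 = 4 + (⅓)*(-1249/96) = 4 - 1249/288 = -97/288 ≈ -0.33681)
A*138 + W = 456*138 - 97/288 = 62928 - 97/288 = 18123167/288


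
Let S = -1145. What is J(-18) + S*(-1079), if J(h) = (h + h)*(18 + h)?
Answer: 1235455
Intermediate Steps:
J(h) = 2*h*(18 + h) (J(h) = (2*h)*(18 + h) = 2*h*(18 + h))
J(-18) + S*(-1079) = 2*(-18)*(18 - 18) - 1145*(-1079) = 2*(-18)*0 + 1235455 = 0 + 1235455 = 1235455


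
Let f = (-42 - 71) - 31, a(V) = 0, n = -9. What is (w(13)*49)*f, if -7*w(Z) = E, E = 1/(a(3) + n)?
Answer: -112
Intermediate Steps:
E = -1/9 (E = 1/(0 - 9) = 1/(-9) = -1/9 ≈ -0.11111)
w(Z) = 1/63 (w(Z) = -1/7*(-1/9) = 1/63)
f = -144 (f = -113 - 31 = -144)
(w(13)*49)*f = ((1/63)*49)*(-144) = (7/9)*(-144) = -112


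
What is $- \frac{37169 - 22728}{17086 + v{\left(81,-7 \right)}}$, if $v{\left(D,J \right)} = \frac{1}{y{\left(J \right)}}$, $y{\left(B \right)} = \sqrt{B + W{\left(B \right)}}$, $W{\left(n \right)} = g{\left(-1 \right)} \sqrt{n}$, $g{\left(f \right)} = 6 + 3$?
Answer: $- \frac{14441}{17086 + \frac{1}{\sqrt{-7 + 9 i \sqrt{7}}}} \approx -0.84519 - 7.9497 \cdot 10^{-6} i$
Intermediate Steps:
$g{\left(f \right)} = 9$
$W{\left(n \right)} = 9 \sqrt{n}$
$y{\left(B \right)} = \sqrt{B + 9 \sqrt{B}}$
$v{\left(D,J \right)} = \frac{1}{\sqrt{J + 9 \sqrt{J}}}$
$- \frac{37169 - 22728}{17086 + v{\left(81,-7 \right)}} = - \frac{37169 - 22728}{17086 + \frac{1}{\sqrt{-7 + 9 \sqrt{-7}}}} = - \frac{14441}{17086 + \frac{1}{\sqrt{-7 + 9 i \sqrt{7}}}}$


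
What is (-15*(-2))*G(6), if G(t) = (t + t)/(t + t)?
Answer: 30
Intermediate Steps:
G(t) = 1 (G(t) = (2*t)/((2*t)) = (2*t)*(1/(2*t)) = 1)
(-15*(-2))*G(6) = -15*(-2)*1 = 30*1 = 30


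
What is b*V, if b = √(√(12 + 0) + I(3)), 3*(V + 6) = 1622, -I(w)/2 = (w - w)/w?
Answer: 1604*√2*3^(¼)/3 ≈ 995.13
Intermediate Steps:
I(w) = 0 (I(w) = -2*(w - w)/w = -0/w = -2*0 = 0)
V = 1604/3 (V = -6 + (⅓)*1622 = -6 + 1622/3 = 1604/3 ≈ 534.67)
b = √2*3^(¼) (b = √(√(12 + 0) + 0) = √(√12 + 0) = √(2*√3 + 0) = √(2*√3) = √2*3^(¼) ≈ 1.8612)
b*V = (√2*3^(¼))*(1604/3) = 1604*√2*3^(¼)/3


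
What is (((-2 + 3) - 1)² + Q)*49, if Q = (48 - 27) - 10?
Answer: 539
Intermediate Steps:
Q = 11 (Q = 21 - 10 = 11)
(((-2 + 3) - 1)² + Q)*49 = (((-2 + 3) - 1)² + 11)*49 = ((1 - 1)² + 11)*49 = (0² + 11)*49 = (0 + 11)*49 = 11*49 = 539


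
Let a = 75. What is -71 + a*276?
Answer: 20629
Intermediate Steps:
-71 + a*276 = -71 + 75*276 = -71 + 20700 = 20629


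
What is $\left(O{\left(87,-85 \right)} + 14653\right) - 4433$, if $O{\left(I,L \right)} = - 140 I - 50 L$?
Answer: $2290$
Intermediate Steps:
$\left(O{\left(87,-85 \right)} + 14653\right) - 4433 = \left(\left(\left(-140\right) 87 - -4250\right) + 14653\right) - 4433 = \left(\left(-12180 + 4250\right) + 14653\right) - 4433 = \left(-7930 + 14653\right) - 4433 = 6723 - 4433 = 2290$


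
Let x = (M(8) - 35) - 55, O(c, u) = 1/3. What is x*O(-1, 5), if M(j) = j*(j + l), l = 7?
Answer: 10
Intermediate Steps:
O(c, u) = ⅓
M(j) = j*(7 + j) (M(j) = j*(j + 7) = j*(7 + j))
x = 30 (x = (8*(7 + 8) - 35) - 55 = (8*15 - 35) - 55 = (120 - 35) - 55 = 85 - 55 = 30)
x*O(-1, 5) = 30*(⅓) = 10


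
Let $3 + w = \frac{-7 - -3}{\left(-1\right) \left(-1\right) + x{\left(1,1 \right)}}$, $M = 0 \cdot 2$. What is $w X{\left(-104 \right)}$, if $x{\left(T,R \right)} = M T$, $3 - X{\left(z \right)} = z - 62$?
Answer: $-1183$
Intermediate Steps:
$M = 0$
$X{\left(z \right)} = 65 - z$ ($X{\left(z \right)} = 3 - \left(z - 62\right) = 3 - \left(-62 + z\right) = 65 - z$)
$x{\left(T,R \right)} = 0$ ($x{\left(T,R \right)} = 0 T = 0$)
$w = -7$ ($w = -3 + \frac{-7 - -3}{\left(-1\right) \left(-1\right) + 0} = -3 + \frac{-7 + 3}{1 + 0} = -3 - \frac{4}{1} = -3 - 4 = -7$)
$w X{\left(-104 \right)} = - 7 \left(65 - -104\right) = - 7 \left(65 + 104\right) = \left(-7\right) 169 = -1183$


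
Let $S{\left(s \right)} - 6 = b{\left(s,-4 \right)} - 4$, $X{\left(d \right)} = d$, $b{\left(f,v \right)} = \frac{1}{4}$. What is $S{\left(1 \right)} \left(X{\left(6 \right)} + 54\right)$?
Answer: $135$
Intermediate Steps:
$b{\left(f,v \right)} = \frac{1}{4}$
$S{\left(s \right)} = \frac{9}{4}$ ($S{\left(s \right)} = 6 + \left(\frac{1}{4} - 4\right) = 6 - \frac{15}{4} = \frac{9}{4}$)
$S{\left(1 \right)} \left(X{\left(6 \right)} + 54\right) = \frac{9 \left(6 + 54\right)}{4} = \frac{9}{4} \cdot 60 = 135$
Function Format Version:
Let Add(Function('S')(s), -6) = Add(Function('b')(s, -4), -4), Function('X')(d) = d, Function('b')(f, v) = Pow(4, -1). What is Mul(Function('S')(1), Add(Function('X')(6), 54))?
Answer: 135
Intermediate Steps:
Function('b')(f, v) = Rational(1, 4)
Function('S')(s) = Rational(9, 4) (Function('S')(s) = Add(6, Add(Rational(1, 4), -4)) = Add(6, Rational(-15, 4)) = Rational(9, 4))
Mul(Function('S')(1), Add(Function('X')(6), 54)) = Mul(Rational(9, 4), Add(6, 54)) = Mul(Rational(9, 4), 60) = 135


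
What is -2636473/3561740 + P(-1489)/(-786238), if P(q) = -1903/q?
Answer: -220467701286279/297839919464620 ≈ -0.74022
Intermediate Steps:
-2636473/3561740 + P(-1489)/(-786238) = -2636473/3561740 - 1903/(-1489)/(-786238) = -2636473*1/3561740 - 1903*(-1/1489)*(-1/786238) = -376639/508820 + (1903/1489)*(-1/786238) = -376639/508820 - 1903/1170708382 = -220467701286279/297839919464620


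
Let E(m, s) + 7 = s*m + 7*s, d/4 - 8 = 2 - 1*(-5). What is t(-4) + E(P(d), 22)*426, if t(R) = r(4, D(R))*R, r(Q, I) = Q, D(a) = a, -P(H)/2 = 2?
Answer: 25118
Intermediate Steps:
d = 60 (d = 32 + 4*(2 - 1*(-5)) = 32 + 4*(2 + 5) = 32 + 4*7 = 32 + 28 = 60)
P(H) = -4 (P(H) = -2*2 = -4)
E(m, s) = -7 + 7*s + m*s (E(m, s) = -7 + (s*m + 7*s) = -7 + (m*s + 7*s) = -7 + (7*s + m*s) = -7 + 7*s + m*s)
t(R) = 4*R
t(-4) + E(P(d), 22)*426 = 4*(-4) + (-7 + 7*22 - 4*22)*426 = -16 + (-7 + 154 - 88)*426 = -16 + 59*426 = -16 + 25134 = 25118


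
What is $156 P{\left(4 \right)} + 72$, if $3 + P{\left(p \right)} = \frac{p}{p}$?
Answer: $-240$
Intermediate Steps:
$P{\left(p \right)} = -2$ ($P{\left(p \right)} = -3 + \frac{p}{p} = -3 + 1 = -2$)
$156 P{\left(4 \right)} + 72 = 156 \left(-2\right) + 72 = -312 + 72 = -240$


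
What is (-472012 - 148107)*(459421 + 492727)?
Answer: -590445065612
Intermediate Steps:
(-472012 - 148107)*(459421 + 492727) = -620119*952148 = -590445065612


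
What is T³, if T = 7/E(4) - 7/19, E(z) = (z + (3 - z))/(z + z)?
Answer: 1134626507/185193 ≈ 6126.7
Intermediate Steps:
E(z) = 3/(2*z) (E(z) = 3/((2*z)) = 3*(1/(2*z)) = 3/(2*z))
T = 1043/57 (T = 7/(((3/2)/4)) - 7/19 = 7/(((3/2)*(¼))) - 7*1/19 = 7/(3/8) - 7/19 = 7*(8/3) - 7/19 = 56/3 - 7/19 = 1043/57 ≈ 18.298)
T³ = (1043/57)³ = 1134626507/185193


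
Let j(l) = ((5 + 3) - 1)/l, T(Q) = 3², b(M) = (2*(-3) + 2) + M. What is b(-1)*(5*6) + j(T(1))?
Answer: -1343/9 ≈ -149.22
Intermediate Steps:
b(M) = -4 + M (b(M) = (-6 + 2) + M = -4 + M)
T(Q) = 9
j(l) = 7/l (j(l) = (8 - 1)/l = 7/l)
b(-1)*(5*6) + j(T(1)) = (-4 - 1)*(5*6) + 7/9 = -5*30 + 7*(⅑) = -150 + 7/9 = -1343/9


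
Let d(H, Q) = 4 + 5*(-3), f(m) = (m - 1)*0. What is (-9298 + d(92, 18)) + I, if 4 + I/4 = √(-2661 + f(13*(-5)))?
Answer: -9325 + 4*I*√2661 ≈ -9325.0 + 206.34*I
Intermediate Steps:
f(m) = 0 (f(m) = (-1 + m)*0 = 0)
I = -16 + 4*I*√2661 (I = -16 + 4*√(-2661 + 0) = -16 + 4*√(-2661) = -16 + 4*(I*√2661) = -16 + 4*I*√2661 ≈ -16.0 + 206.34*I)
d(H, Q) = -11 (d(H, Q) = 4 - 15 = -11)
(-9298 + d(92, 18)) + I = (-9298 - 11) + (-16 + 4*I*√2661) = -9309 + (-16 + 4*I*√2661) = -9325 + 4*I*√2661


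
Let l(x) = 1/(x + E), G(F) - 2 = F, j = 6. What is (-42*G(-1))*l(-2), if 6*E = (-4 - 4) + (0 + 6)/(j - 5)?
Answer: 18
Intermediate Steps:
G(F) = 2 + F
E = -1/3 (E = ((-4 - 4) + (0 + 6)/(6 - 5))/6 = (-8 + 6/1)/6 = (-8 + 6*1)/6 = (-8 + 6)/6 = (1/6)*(-2) = -1/3 ≈ -0.33333)
l(x) = 1/(-1/3 + x) (l(x) = 1/(x - 1/3) = 1/(-1/3 + x))
(-42*G(-1))*l(-2) = (-42*(2 - 1))*(3/(-1 + 3*(-2))) = (-42*1)*(3/(-1 - 6)) = -126/(-7) = -126*(-1)/7 = -42*(-3/7) = 18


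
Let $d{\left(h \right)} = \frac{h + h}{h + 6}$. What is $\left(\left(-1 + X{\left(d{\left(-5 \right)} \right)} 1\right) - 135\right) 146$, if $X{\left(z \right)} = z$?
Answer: $-21316$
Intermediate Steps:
$d{\left(h \right)} = \frac{2 h}{6 + h}$
$\left(\left(-1 + X{\left(d{\left(-5 \right)} \right)} 1\right) - 135\right) 146 = \left(\left(-1 + 2 \left(-5\right) \frac{1}{6 - 5} \cdot 1\right) - 135\right) 146 = \left(\left(-1 + 2 \left(-5\right) 1^{-1} \cdot 1\right) - 135\right) 146 = \left(\left(-1 + 2 \left(-5\right) 1 \cdot 1\right) - 135\right) 146 = \left(\left(-1 - 10\right) - 135\right) 146 = \left(-11 - 135\right) 146 = \left(-146\right) 146 = -21316$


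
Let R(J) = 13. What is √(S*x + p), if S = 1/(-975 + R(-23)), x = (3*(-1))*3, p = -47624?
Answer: I*√44073336398/962 ≈ 218.23*I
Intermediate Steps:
x = -9 (x = -3*3 = -9)
S = -1/962 (S = 1/(-975 + 13) = 1/(-962) = -1/962 ≈ -0.0010395)
√(S*x + p) = √(-1/962*(-9) - 47624) = √(9/962 - 47624) = √(-45814279/962) = I*√44073336398/962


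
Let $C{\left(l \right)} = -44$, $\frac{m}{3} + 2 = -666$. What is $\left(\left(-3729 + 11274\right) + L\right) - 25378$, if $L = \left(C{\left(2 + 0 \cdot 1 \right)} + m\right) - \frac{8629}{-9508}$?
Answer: $- \frac{189019919}{9508} \approx -19880.0$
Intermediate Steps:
$m = -2004$ ($m = -6 + 3 \left(-666\right) = -6 - 1998 = -2004$)
$L = - \frac{19463755}{9508}$ ($L = \left(-44 - 2004\right) - \frac{8629}{-9508} = -2048 - - \frac{8629}{9508} = -2048 + \frac{8629}{9508} = - \frac{19463755}{9508} \approx -2047.1$)
$\left(\left(-3729 + 11274\right) + L\right) - 25378 = \left(\left(-3729 + 11274\right) - \frac{19463755}{9508}\right) - 25378 = \left(7545 - \frac{19463755}{9508}\right) - 25378 = \frac{52274105}{9508} - 25378 = - \frac{189019919}{9508}$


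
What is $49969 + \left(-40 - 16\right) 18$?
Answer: $48961$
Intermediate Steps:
$49969 + \left(-40 - 16\right) 18 = 49969 - 1008 = 48961$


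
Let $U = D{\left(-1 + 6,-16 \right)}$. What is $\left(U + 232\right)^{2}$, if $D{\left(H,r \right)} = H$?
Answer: $56169$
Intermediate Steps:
$U = 5$ ($U = -1 + 6 = 5$)
$\left(U + 232\right)^{2} = \left(5 + 232\right)^{2} = 237^{2} = 56169$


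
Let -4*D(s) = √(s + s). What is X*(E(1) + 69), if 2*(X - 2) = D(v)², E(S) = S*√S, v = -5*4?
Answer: 105/2 ≈ 52.500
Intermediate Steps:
v = -20 (v = -1*20 = -20)
E(S) = S^(3/2)
D(s) = -√2*√s/4 (D(s) = -√(s + s)/4 = -√2*√s/4)
X = ¾ (X = 2 + (-√2*√(-20)/4)²/2 = 2 + (-√2*2*I*√5/4)²/2 = 2 + (-I*√10/2)²/2 = 2 + (½)*(-5/2) = 2 - 5/4 = ¾ ≈ 0.75000)
X*(E(1) + 69) = 3*(1^(3/2) + 69)/4 = 3*(1 + 69)/4 = (¾)*70 = 105/2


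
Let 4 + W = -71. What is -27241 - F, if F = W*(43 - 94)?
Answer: -31066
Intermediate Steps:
W = -75 (W = -4 - 71 = -75)
F = 3825 (F = -75*(43 - 94) = -75*(-51) = 3825)
-27241 - F = -27241 - 1*3825 = -27241 - 3825 = -31066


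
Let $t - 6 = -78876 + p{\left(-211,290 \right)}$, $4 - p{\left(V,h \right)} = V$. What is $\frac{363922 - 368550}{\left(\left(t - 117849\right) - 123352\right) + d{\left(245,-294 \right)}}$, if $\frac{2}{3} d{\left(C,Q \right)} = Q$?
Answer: $\frac{4628}{320297} \approx 0.014449$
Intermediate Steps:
$d{\left(C,Q \right)} = \frac{3 Q}{2}$
$p{\left(V,h \right)} = 4 - V$
$t = -78655$ ($t = 6 + \left(-78876 + \left(4 - -211\right)\right) = 6 + \left(-78876 + \left(4 + 211\right)\right) = 6 + \left(-78876 + 215\right) = 6 - 78661 = -78655$)
$\frac{363922 - 368550}{\left(\left(t - 117849\right) - 123352\right) + d{\left(245,-294 \right)}} = \frac{363922 - 368550}{\left(\left(-78655 - 117849\right) - 123352\right) + \frac{3}{2} \left(-294\right)} = - \frac{4628}{\left(-196504 - 123352\right) - 441} = - \frac{4628}{-319856 - 441} = - \frac{4628}{-320297} = \left(-4628\right) \left(- \frac{1}{320297}\right) = \frac{4628}{320297}$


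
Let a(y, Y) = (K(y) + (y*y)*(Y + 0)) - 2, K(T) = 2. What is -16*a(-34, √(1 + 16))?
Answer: -18496*√17 ≈ -76261.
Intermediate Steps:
a(y, Y) = Y*y² (a(y, Y) = (2 + (y*y)*(Y + 0)) - 2 = (2 + y²*Y) - 2 = (2 + Y*y²) - 2 = Y*y²)
-16*a(-34, √(1 + 16)) = -16*√(1 + 16)*(-34)² = -16*√17*1156 = -18496*√17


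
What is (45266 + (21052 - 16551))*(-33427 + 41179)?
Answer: 385793784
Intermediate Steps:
(45266 + (21052 - 16551))*(-33427 + 41179) = (45266 + 4501)*7752 = 49767*7752 = 385793784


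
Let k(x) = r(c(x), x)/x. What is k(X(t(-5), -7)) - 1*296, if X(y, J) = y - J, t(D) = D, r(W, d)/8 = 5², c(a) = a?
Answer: -196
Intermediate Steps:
r(W, d) = 200 (r(W, d) = 8*5² = 8*25 = 200)
k(x) = 200/x
k(X(t(-5), -7)) - 1*296 = 200/(-5 - 1*(-7)) - 1*296 = 200/(-5 + 7) - 296 = 200/2 - 296 = 200*(½) - 296 = 100 - 296 = -196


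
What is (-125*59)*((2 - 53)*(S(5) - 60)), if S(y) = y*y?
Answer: -13164375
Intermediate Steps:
S(y) = y²
(-125*59)*((2 - 53)*(S(5) - 60)) = (-125*59)*((2 - 53)*(5² - 60)) = -(-376125)*(25 - 60) = -(-376125)*(-35) = -7375*1785 = -13164375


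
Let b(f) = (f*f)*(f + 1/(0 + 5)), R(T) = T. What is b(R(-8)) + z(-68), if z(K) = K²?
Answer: 20624/5 ≈ 4124.8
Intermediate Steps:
b(f) = f²*(⅕ + f) (b(f) = f²*(f + 1/5) = f²*(f + ⅕) = f²*(⅕ + f))
b(R(-8)) + z(-68) = (-8)²*(⅕ - 8) + (-68)² = 64*(-39/5) + 4624 = -2496/5 + 4624 = 20624/5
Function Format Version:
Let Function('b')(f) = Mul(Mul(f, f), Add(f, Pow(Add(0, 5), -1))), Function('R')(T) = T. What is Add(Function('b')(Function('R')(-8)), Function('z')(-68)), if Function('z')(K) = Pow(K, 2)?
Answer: Rational(20624, 5) ≈ 4124.8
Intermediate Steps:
Function('b')(f) = Mul(Pow(f, 2), Add(Rational(1, 5), f)) (Function('b')(f) = Mul(Pow(f, 2), Add(f, Pow(5, -1))) = Mul(Pow(f, 2), Add(f, Rational(1, 5))) = Mul(Pow(f, 2), Add(Rational(1, 5), f)))
Add(Function('b')(Function('R')(-8)), Function('z')(-68)) = Add(Mul(Pow(-8, 2), Add(Rational(1, 5), -8)), Pow(-68, 2)) = Add(Mul(64, Rational(-39, 5)), 4624) = Add(Rational(-2496, 5), 4624) = Rational(20624, 5)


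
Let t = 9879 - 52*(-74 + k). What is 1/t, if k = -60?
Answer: 1/16847 ≈ 5.9358e-5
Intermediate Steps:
t = 16847 (t = 9879 - 52*(-74 - 60) = 9879 - 52*(-134) = 9879 + 6968 = 16847)
1/t = 1/16847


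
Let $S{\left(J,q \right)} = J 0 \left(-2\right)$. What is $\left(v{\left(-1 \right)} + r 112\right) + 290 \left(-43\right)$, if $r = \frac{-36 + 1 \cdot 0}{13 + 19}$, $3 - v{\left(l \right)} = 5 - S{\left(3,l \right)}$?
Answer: $-12598$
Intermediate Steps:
$S{\left(J,q \right)} = 0$ ($S{\left(J,q \right)} = 0 \left(-2\right) = 0$)
$v{\left(l \right)} = -2$ ($v{\left(l \right)} = 3 - \left(5 - 0\right) = 3 - \left(5 + 0\right) = 3 - 5 = -2$)
$r = - \frac{9}{8}$ ($r = \frac{-36 + 0}{32} = \left(-36\right) \frac{1}{32} = - \frac{9}{8} \approx -1.125$)
$\left(v{\left(-1 \right)} + r 112\right) + 290 \left(-43\right) = \left(-2 - 126\right) + 290 \left(-43\right) = \left(-2 - 126\right) - 12470 = -128 - 12470 = -12598$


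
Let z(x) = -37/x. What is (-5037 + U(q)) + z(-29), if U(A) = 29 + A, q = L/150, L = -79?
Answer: -21781541/4350 ≈ -5007.3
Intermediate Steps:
q = -79/150 ≈ -0.52667
(-5037 + U(q)) + z(-29) = (-5037 + (29 - 79/150)) - 37/(-29) = (-5037 + 4271/150) - 37*(-1/29) = -751279/150 + 37/29 = -21781541/4350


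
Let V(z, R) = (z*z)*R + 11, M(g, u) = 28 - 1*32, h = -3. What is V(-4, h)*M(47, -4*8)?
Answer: 148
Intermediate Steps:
M(g, u) = -4 (M(g, u) = 28 - 32 = -4)
V(z, R) = 11 + R*z² (V(z, R) = z²*R + 11 = R*z² + 11 = 11 + R*z²)
V(-4, h)*M(47, -4*8) = (11 - 3*(-4)²)*(-4) = (11 - 3*16)*(-4) = (11 - 48)*(-4) = -37*(-4) = 148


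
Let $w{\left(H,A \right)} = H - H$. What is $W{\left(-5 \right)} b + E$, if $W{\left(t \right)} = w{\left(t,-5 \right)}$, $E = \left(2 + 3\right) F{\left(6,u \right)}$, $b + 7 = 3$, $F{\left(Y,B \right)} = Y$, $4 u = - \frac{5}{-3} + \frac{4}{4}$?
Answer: $30$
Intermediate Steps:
$u = \frac{2}{3}$ ($u = \frac{- \frac{5}{-3} + \frac{4}{4}}{4} = \frac{\left(-5\right) \left(- \frac{1}{3}\right) + 4 \cdot \frac{1}{4}}{4} = \frac{\frac{5}{3} + 1}{4} = \frac{1}{4} \cdot \frac{8}{3} = \frac{2}{3} \approx 0.66667$)
$b = -4$ ($b = -7 + 3 = -4$)
$E = 30$ ($E = \left(2 + 3\right) 6 = 5 \cdot 6 = 30$)
$w{\left(H,A \right)} = 0$
$W{\left(t \right)} = 0$
$W{\left(-5 \right)} b + E = 0 \left(-4\right) + 30 = 0 + 30 = 30$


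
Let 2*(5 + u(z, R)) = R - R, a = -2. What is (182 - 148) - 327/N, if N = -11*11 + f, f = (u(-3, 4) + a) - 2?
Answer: 4747/130 ≈ 36.515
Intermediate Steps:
u(z, R) = -5 (u(z, R) = -5 + (R - R)/2 = -5 + (½)*0 = -5 + 0 = -5)
f = -9 (f = (-5 - 2) - 2 = -7 - 2 = -9)
N = -130 (N = -11*11 - 9 = -121 - 9 = -130)
(182 - 148) - 327/N = (182 - 148) - 327/(-130) = 34 - 327*(-1)/130 = 34 - 1*(-327/130) = 34 + 327/130 = 4747/130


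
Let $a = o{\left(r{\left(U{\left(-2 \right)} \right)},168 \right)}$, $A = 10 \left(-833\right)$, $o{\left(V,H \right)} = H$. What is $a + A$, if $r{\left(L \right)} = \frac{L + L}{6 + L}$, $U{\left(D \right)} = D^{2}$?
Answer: $-8162$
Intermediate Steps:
$r{\left(L \right)} = \frac{2 L}{6 + L}$
$A = -8330$
$a = 168$
$a + A = 168 - 8330 = -8162$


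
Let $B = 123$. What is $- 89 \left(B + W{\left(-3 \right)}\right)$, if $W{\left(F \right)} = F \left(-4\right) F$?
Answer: $-7743$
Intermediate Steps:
$W{\left(F \right)} = - 4 F^{2}$ ($W{\left(F \right)} = - 4 F F = - 4 F^{2}$)
$- 89 \left(B + W{\left(-3 \right)}\right) = - 89 \left(123 - 4 \left(-3\right)^{2}\right) = - 89 \left(123 - 36\right) = \left(-89\right) 87 = -7743$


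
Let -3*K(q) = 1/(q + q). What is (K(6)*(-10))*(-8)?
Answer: -20/9 ≈ -2.2222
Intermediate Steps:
K(q) = -1/(6*q) (K(q) = -1/(3*(q + q)) = -1/(2*q)/3 = -1/(6*q))
(K(6)*(-10))*(-8) = (-⅙/6*(-10))*(-8) = (-⅙*⅙*(-10))*(-8) = -1/36*(-10)*(-8) = (5/18)*(-8) = -20/9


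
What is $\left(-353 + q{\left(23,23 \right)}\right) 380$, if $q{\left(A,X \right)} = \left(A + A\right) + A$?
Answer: $-107920$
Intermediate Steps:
$q{\left(A,X \right)} = 3 A$ ($q{\left(A,X \right)} = 2 A + A = 3 A$)
$\left(-353 + q{\left(23,23 \right)}\right) 380 = \left(-353 + 3 \cdot 23\right) 380 = \left(-353 + 69\right) 380 = \left(-284\right) 380 = -107920$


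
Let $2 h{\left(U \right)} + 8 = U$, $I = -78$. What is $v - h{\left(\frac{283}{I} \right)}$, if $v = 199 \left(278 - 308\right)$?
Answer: $- \frac{930413}{156} \approx -5964.2$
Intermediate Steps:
$v = -5970$ ($v = 199 \left(-30\right) = -5970$)
$h{\left(U \right)} = -4 + \frac{U}{2}$
$v - h{\left(\frac{283}{I} \right)} = -5970 - \left(-4 + \frac{283 \frac{1}{-78}}{2}\right) = -5970 - \left(-4 + \frac{283 \left(- \frac{1}{78}\right)}{2}\right) = -5970 - \left(-4 + \frac{1}{2} \left(- \frac{283}{78}\right)\right) = -5970 - \left(-4 - \frac{283}{156}\right) = -5970 - - \frac{907}{156} = -5970 + \frac{907}{156} = - \frac{930413}{156}$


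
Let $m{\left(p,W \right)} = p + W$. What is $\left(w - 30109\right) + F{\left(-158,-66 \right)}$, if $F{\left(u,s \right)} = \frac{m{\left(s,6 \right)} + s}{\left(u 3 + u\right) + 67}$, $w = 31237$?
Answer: $\frac{637446}{565} \approx 1128.2$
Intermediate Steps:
$m{\left(p,W \right)} = W + p$
$F{\left(u,s \right)} = \frac{6 + 2 s}{67 + 4 u}$ ($F{\left(u,s \right)} = \frac{\left(6 + s\right) + s}{\left(u 3 + u\right) + 67} = \frac{6 + 2 s}{\left(3 u + u\right) + 67} = \frac{6 + 2 s}{4 u + 67} = \frac{6 + 2 s}{67 + 4 u}$)
$\left(w - 30109\right) + F{\left(-158,-66 \right)} = \left(31237 - 30109\right) + \frac{2 \left(3 - 66\right)}{67 + 4 \left(-158\right)} = 1128 + 2 \frac{1}{67 - 632} \left(-63\right) = 1128 + 2 \frac{1}{-565} \left(-63\right) = 1128 + 2 \left(- \frac{1}{565}\right) \left(-63\right) = 1128 + \frac{126}{565} = \frac{637446}{565}$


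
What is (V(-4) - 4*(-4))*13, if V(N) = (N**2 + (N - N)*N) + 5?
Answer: 481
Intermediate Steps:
V(N) = 5 + N**2 (V(N) = (N**2 + 0*N) + 5 = (N**2 + 0) + 5 = N**2 + 5 = 5 + N**2)
(V(-4) - 4*(-4))*13 = ((5 + (-4)**2) - 4*(-4))*13 = ((5 + 16) + 16)*13 = (21 + 16)*13 = 37*13 = 481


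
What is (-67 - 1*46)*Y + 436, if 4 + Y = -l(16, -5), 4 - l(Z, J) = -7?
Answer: 2131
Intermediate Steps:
l(Z, J) = 11 (l(Z, J) = 4 - 1*(-7) = 4 + 7 = 11)
Y = -15 (Y = -4 - 1*11 = -4 - 11 = -15)
(-67 - 1*46)*Y + 436 = (-67 - 1*46)*(-15) + 436 = (-67 - 46)*(-15) + 436 = -113*(-15) + 436 = 1695 + 436 = 2131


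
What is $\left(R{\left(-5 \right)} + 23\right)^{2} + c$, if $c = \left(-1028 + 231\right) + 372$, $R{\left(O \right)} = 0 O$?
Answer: $104$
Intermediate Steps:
$R{\left(O \right)} = 0$
$c = -425$ ($c = -797 + 372 = -425$)
$\left(R{\left(-5 \right)} + 23\right)^{2} + c = \left(0 + 23\right)^{2} - 425 = 23^{2} - 425 = 529 - 425 = 104$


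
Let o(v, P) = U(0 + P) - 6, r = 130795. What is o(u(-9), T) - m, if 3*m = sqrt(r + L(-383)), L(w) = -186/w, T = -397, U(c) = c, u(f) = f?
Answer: -403 - sqrt(19186258993)/1149 ≈ -523.55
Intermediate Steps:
o(v, P) = -6 + P (o(v, P) = (0 + P) - 6 = P - 6 = -6 + P)
m = sqrt(19186258993)/1149 (m = sqrt(130795 - 186/(-383))/3 = sqrt(130795 - 186*(-1/383))/3 = sqrt(130795 + 186/383)/3 = sqrt(50094671/383)/3 = (sqrt(19186258993)/383)/3 = sqrt(19186258993)/1149 ≈ 120.55)
o(u(-9), T) - m = (-6 - 397) - sqrt(19186258993)/1149 = -403 - sqrt(19186258993)/1149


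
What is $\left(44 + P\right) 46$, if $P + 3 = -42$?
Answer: $-46$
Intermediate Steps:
$P = -45$ ($P = -3 - 42 = -45$)
$\left(44 + P\right) 46 = \left(44 - 45\right) 46 = \left(-1\right) 46 = -46$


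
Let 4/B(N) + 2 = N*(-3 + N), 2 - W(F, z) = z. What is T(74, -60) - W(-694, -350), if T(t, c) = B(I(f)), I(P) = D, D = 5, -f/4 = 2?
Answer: -703/2 ≈ -351.50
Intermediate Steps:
f = -8 (f = -4*2 = -8)
I(P) = 5
W(F, z) = 2 - z
B(N) = 4/(-2 + N*(-3 + N))
T(t, c) = ½ (T(t, c) = 4/(-2 + 5² - 3*5) = 4/(-2 + 25 - 15) = 4/8 = 4*(⅛) = ½)
T(74, -60) - W(-694, -350) = ½ - (2 - 1*(-350)) = ½ - (2 + 350) = ½ - 1*352 = ½ - 352 = -703/2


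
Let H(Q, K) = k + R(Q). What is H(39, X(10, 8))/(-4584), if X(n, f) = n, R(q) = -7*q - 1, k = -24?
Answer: 149/2292 ≈ 0.065009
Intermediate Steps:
R(q) = -1 - 7*q
H(Q, K) = -25 - 7*Q (H(Q, K) = -24 + (-1 - 7*Q) = -25 - 7*Q)
H(39, X(10, 8))/(-4584) = (-25 - 7*39)/(-4584) = (-25 - 273)*(-1/4584) = -298*(-1/4584) = 149/2292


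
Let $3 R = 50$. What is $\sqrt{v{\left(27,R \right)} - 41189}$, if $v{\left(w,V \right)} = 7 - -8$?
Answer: $i \sqrt{41174} \approx 202.91 i$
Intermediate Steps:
$R = \frac{50}{3}$ ($R = \frac{1}{3} \cdot 50 = \frac{50}{3} \approx 16.667$)
$v{\left(w,V \right)} = 15$ ($v{\left(w,V \right)} = 7 + 8 = 15$)
$\sqrt{v{\left(27,R \right)} - 41189} = \sqrt{15 - 41189} = \sqrt{-41174} = i \sqrt{41174}$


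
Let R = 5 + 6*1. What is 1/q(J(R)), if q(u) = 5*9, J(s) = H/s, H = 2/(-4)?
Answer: 1/45 ≈ 0.022222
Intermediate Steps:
R = 11 (R = 5 + 6 = 11)
H = -½ (H = 2*(-¼) = -½ ≈ -0.50000)
J(s) = -1/(2*s)
q(u) = 45
1/q(J(R)) = 1/45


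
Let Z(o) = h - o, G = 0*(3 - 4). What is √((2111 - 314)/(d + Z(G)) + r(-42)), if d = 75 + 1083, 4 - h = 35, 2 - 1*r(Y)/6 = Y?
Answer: 5*√275379/161 ≈ 16.297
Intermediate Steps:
r(Y) = 12 - 6*Y
h = -31 (h = 4 - 1*35 = 4 - 35 = -31)
G = 0 (G = 0*(-1) = 0)
Z(o) = -31 - o
d = 1158
√((2111 - 314)/(d + Z(G)) + r(-42)) = √((2111 - 314)/(1158 + (-31 - 1*0)) + (12 - 6*(-42))) = √(1797/(1158 + (-31 + 0)) + (12 + 252)) = √(1797/(1158 - 31) + 264) = √(1797/1127 + 264) = √(299325/1127) = 5*√275379/161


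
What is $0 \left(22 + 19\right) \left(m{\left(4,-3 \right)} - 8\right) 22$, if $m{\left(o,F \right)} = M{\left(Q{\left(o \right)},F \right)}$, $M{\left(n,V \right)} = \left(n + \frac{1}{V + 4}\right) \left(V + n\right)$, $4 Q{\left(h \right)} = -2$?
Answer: $0$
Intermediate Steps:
$Q{\left(h \right)} = - \frac{1}{2}$ ($Q{\left(h \right)} = \frac{1}{4} \left(-2\right) = - \frac{1}{2}$)
$M{\left(n,V \right)} = \left(V + n\right) \left(n + \frac{1}{4 + V}\right)$ ($M{\left(n,V \right)} = \left(n + \frac{1}{4 + V}\right) \left(V + n\right) = \left(V + n\right) \left(n + \frac{1}{4 + V}\right)$)
$m{\left(o,F \right)} = \frac{\frac{1}{2} - \frac{3 F}{4} - \frac{F^{2}}{2}}{4 + F}$ ($m{\left(o,F \right)} = \frac{F - \frac{1}{2} + 4 \left(- \frac{1}{2}\right)^{2} + F \left(- \frac{1}{2}\right)^{2} - \frac{F^{2}}{2} + 4 F \left(- \frac{1}{2}\right)}{4 + F} = \frac{F - \frac{1}{2} + 4 \cdot \frac{1}{4} + F \frac{1}{4} - \frac{F^{2}}{2} - 2 F}{4 + F} = \frac{F - \frac{1}{2} + 1 + \frac{F}{4} - \frac{F^{2}}{2} - 2 F}{4 + F} = \frac{\frac{1}{2} - \frac{3 F}{4} - \frac{F^{2}}{2}}{4 + F}$)
$0 \left(22 + 19\right) \left(m{\left(4,-3 \right)} - 8\right) 22 = 0 \left(22 + 19\right) \left(\frac{2 - -9 - 2 \left(-3\right)^{2}}{4 \left(4 - 3\right)} - 8\right) 22 = 0 \cdot 41 \left(\frac{2 + 9 - 18}{4 \cdot 1} - 8\right) 22 = 0 \cdot 41 \left(\frac{1}{4} \cdot 1 \left(2 + 9 - 18\right) - 8\right) 22 = 0 \cdot 41 \left(\frac{1}{4} \cdot 1 \left(-7\right) - 8\right) 22 = 0 \cdot 41 \left(- \frac{7}{4} - 8\right) 22 = 0 \cdot 41 \left(- \frac{39}{4}\right) 22 = 0 \left(- \frac{1599}{4}\right) 22 = 0 \cdot 22 = 0$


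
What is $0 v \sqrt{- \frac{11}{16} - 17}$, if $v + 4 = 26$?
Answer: $0$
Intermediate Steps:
$v = 22$ ($v = -4 + 26 = 22$)
$0 v \sqrt{- \frac{11}{16} - 17} = 0 \cdot 22 \sqrt{- \frac{11}{16} - 17} = 0 \sqrt{\left(-11\right) \frac{1}{16} - 17} = 0 \sqrt{- \frac{11}{16} - 17} = 0 \sqrt{- \frac{283}{16}} = 0 \frac{i \sqrt{283}}{4} = 0$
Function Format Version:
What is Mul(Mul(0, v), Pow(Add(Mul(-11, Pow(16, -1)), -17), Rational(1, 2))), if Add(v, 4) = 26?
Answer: 0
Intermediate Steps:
v = 22 (v = Add(-4, 26) = 22)
Mul(Mul(0, v), Pow(Add(Mul(-11, Pow(16, -1)), -17), Rational(1, 2))) = Mul(Mul(0, 22), Pow(Add(Mul(-11, Pow(16, -1)), -17), Rational(1, 2))) = Mul(0, Pow(Add(Mul(-11, Rational(1, 16)), -17), Rational(1, 2))) = Mul(0, Pow(Add(Rational(-11, 16), -17), Rational(1, 2))) = Mul(0, Pow(Rational(-283, 16), Rational(1, 2))) = Mul(0, Mul(Rational(1, 4), I, Pow(283, Rational(1, 2)))) = 0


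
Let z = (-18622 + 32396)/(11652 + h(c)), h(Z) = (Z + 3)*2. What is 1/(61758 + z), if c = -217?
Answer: 5612/346592783 ≈ 1.6192e-5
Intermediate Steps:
h(Z) = 6 + 2*Z (h(Z) = (3 + Z)*2 = 6 + 2*Z)
z = 6887/5612 (z = (-18622 + 32396)/(11652 + (6 + 2*(-217))) = 13774/(11652 + (6 - 434)) = 13774/(11652 - 428) = 13774/11224 = 13774*(1/11224) = 6887/5612 ≈ 1.2272)
1/(61758 + z) = 1/(61758 + 6887/5612) = 1/(346592783/5612) = 5612/346592783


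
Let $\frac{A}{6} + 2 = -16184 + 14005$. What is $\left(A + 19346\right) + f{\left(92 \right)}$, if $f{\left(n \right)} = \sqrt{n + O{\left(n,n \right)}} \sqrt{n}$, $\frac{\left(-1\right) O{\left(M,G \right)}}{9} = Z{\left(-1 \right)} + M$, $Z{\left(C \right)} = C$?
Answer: $6260 + 2 i \sqrt{16721} \approx 6260.0 + 258.62 i$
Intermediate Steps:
$A = -13086$ ($A = -12 + 6 \left(-16184 + 14005\right) = -12 + 6 \left(-2179\right) = -12 - 13074 = -13086$)
$O{\left(M,G \right)} = 9 - 9 M$ ($O{\left(M,G \right)} = - 9 \left(-1 + M\right) = 9 - 9 M$)
$f{\left(n \right)} = \sqrt{n} \sqrt{9 - 8 n}$ ($f{\left(n \right)} = \sqrt{n - \left(-9 + 9 n\right)} \sqrt{n} = \sqrt{9 - 8 n} \sqrt{n} = \sqrt{n} \sqrt{9 - 8 n}$)
$\left(A + 19346\right) + f{\left(92 \right)} = \left(-13086 + 19346\right) + \sqrt{92} \sqrt{9 - 736} = 6260 + 2 \sqrt{23} \sqrt{9 - 736} = 6260 + 2 \sqrt{23} \sqrt{-727} = 6260 + 2 \sqrt{23} i \sqrt{727} = 6260 + 2 i \sqrt{16721}$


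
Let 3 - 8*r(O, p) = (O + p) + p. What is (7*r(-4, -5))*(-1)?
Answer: -119/8 ≈ -14.875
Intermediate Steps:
r(O, p) = 3/8 - p/4 - O/8 (r(O, p) = 3/8 - ((O + p) + p)/8 = 3/8 - (O + 2*p)/8 = 3/8 + (-p/4 - O/8) = 3/8 - p/4 - O/8)
(7*r(-4, -5))*(-1) = (7*(3/8 - 1/4*(-5) - 1/8*(-4)))*(-1) = (7*(3/8 + 5/4 + 1/2))*(-1) = (7*(17/8))*(-1) = (119/8)*(-1) = -119/8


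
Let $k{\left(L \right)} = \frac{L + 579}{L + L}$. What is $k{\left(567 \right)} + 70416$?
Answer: $\frac{13308815}{189} \approx 70417.0$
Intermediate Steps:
$k{\left(L \right)} = \frac{579 + L}{2 L}$
$k{\left(567 \right)} + 70416 = \frac{579 + 567}{2 \cdot 567} + 70416 = \frac{1}{2} \cdot \frac{1}{567} \cdot 1146 + 70416 = \frac{191}{189} + 70416 = \frac{13308815}{189}$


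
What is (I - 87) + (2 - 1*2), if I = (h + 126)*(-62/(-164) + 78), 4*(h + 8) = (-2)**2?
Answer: 757679/82 ≈ 9240.0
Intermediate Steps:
h = -7 (h = -8 + (1/4)*(-2)**2 = -8 + (1/4)*4 = -8 + 1 = -7)
I = 764813/82 (I = (-7 + 126)*(-62/(-164) + 78) = 119*(-62*(-1/164) + 78) = 119*(31/82 + 78) = 119*(6427/82) = 764813/82 ≈ 9327.0)
(I - 87) + (2 - 1*2) = (764813/82 - 87) + (2 - 1*2) = 757679/82 + (2 - 2) = 757679/82 + 0 = 757679/82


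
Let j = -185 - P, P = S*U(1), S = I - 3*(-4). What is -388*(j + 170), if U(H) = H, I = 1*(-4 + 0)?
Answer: 8924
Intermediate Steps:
I = -4 (I = 1*(-4) = -4)
S = 8 (S = -4 - 3*(-4) = -4 + 12 = 8)
P = 8 (P = 8*1 = 8)
j = -193 (j = -185 - 1*8 = -185 - 8 = -193)
-388*(j + 170) = -388*(-193 + 170) = -388*(-23) = 8924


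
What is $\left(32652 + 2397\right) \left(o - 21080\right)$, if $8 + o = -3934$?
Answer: $-876996078$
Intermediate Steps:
$o = -3942$ ($o = -8 - 3934 = -3942$)
$\left(32652 + 2397\right) \left(o - 21080\right) = \left(32652 + 2397\right) \left(-3942 - 21080\right) = 35049 \left(-25022\right) = -876996078$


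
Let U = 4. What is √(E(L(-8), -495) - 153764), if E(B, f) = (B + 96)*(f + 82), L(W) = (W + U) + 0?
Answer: 4*I*√11985 ≈ 437.9*I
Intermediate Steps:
L(W) = 4 + W (L(W) = (W + 4) + 0 = (4 + W) + 0 = 4 + W)
E(B, f) = (82 + f)*(96 + B) (E(B, f) = (96 + B)*(82 + f) = (82 + f)*(96 + B))
√(E(L(-8), -495) - 153764) = √((7872 + 82*(4 - 8) + 96*(-495) + (4 - 8)*(-495)) - 153764) = √((7872 + 82*(-4) - 47520 - 4*(-495)) - 153764) = √((7872 - 328 - 47520 + 1980) - 153764) = √(-37996 - 153764) = √(-191760) = 4*I*√11985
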